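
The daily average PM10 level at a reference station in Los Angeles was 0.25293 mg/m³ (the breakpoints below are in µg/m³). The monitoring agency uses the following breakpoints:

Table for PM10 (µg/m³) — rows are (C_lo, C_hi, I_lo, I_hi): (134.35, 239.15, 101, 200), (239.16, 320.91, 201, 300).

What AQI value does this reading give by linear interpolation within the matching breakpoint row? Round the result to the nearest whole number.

Convert: 0.25293 mg/m³ = 252.93 µg/m³.
PM10: 252.93 lies in 239.16–320.91, so I_lo=201, I_hi=300, C_lo=239.16, C_hi=320.91.
(300−201)/(320.91−239.16) × (252.93−239.16) + 201 = 99/81.75 × 13.77 + 201 ≈ 217.68 → 218.

218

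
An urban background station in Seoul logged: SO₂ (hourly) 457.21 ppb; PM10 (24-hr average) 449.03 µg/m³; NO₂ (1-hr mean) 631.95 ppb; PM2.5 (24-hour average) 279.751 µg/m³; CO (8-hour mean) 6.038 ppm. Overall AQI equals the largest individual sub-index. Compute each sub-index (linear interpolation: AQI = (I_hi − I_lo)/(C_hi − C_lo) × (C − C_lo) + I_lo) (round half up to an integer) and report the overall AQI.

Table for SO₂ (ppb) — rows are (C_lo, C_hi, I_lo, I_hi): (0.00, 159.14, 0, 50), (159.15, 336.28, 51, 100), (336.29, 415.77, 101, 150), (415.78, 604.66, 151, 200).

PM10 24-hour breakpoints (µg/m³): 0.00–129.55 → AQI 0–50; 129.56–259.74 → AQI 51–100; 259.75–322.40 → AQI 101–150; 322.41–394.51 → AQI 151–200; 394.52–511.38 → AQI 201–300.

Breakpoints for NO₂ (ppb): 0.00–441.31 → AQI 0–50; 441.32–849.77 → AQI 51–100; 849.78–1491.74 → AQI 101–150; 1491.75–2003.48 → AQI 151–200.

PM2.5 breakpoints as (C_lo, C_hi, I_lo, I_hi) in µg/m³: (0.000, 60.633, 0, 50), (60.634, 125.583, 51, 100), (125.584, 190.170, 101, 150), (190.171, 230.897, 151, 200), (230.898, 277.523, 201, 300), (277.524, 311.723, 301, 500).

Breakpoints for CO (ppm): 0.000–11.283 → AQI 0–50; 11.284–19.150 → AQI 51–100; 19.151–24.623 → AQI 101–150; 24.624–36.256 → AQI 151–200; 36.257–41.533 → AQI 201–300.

SO₂: 457.21 lies in 415.78–604.66, so I_lo=151, I_hi=200, C_lo=415.78, C_hi=604.66.
(200−151)/(604.66−415.78) × (457.21−415.78) + 151 = 49/188.88 × 41.43 + 151 ≈ 161.75 → 162.
PM10 449.03: bracket 394.52–511.38 → index 201–300; slope 99/116.86, offset 54.51.
AQI = 201 + 99/116.86·54.51 ≈ 247.18 ⇒ 247.
NO₂: row 441.32–849.77 (AQI 51–100). (100−51)·(631.95−441.32)/(849.77−441.32) + 51 = 49·190.63/408.45 + 51 ≈ 73.87 → 74.
PM2.5 279.751: bracket 277.524–311.723 → index 301–500; slope 199/34.199, offset 2.227.
AQI = 301 + 199/34.199·2.227 ≈ 313.96 ⇒ 314.
CO: row 0.000–11.283 (AQI 0–50). (50−0)·(6.038−0.000)/(11.283−0.000) + 0 = 50·6.038/11.283 + 0 ≈ 26.76 → 27.
Sub-indices: SO₂→162, PM10→247, NO₂→74, PM2.5→314, CO→27. Overall AQI = max = 314; dominant pollutant is PM2.5.
AQI 314: Hazardous.

314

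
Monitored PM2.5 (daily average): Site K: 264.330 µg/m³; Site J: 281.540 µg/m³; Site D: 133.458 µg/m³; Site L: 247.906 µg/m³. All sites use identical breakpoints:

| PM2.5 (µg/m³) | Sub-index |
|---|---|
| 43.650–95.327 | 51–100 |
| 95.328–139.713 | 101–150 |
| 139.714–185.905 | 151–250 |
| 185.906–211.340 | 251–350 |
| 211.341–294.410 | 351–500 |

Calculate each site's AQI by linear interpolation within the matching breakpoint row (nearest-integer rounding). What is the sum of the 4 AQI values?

Site K 264.330: bracket 211.341–294.410 → index 351–500; slope 149/83.069, offset 52.989.
AQI = 351 + 149/83.069·52.989 ≈ 446.05 ⇒ 446.
Site J: 281.540 ∈ [211.341, 294.410] ↔ index [351, 500].
351 + (281.540−211.341)·(500−351)/(294.410−211.341) = 351 + 70.199·149/83.069 ≈ 476.92, so AQI = 477.
Site D: row 95.328–139.713 (AQI 101–150). (150−101)·(133.458−95.328)/(139.713−95.328) + 101 = 49·38.130/44.385 + 101 ≈ 143.09 → 143.
Site L: row 211.341–294.410 (AQI 351–500). (500−351)·(247.906−211.341)/(294.410−211.341) + 351 = 149·36.565/83.069 + 351 ≈ 416.59 → 417.
AQIs: Site K=446, Site J=477, Site D=143, Site L=417. Sum = 446 + 477 + 143 + 417 = 1483.

1483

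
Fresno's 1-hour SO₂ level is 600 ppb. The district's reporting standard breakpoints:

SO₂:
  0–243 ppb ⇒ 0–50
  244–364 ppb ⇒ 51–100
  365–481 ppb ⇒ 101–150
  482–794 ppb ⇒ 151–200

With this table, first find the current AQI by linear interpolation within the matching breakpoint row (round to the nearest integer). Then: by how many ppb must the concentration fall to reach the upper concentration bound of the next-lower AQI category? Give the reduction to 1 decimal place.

119.0

SO₂: row 482–794 (AQI 151–200). (200−151)·(600−482)/(794−482) + 151 = 49·118/312 + 151 ≈ 169.53 → 170.
Current AQI 170 is in the Unhealthy range (151–200). The next-lower category tops out at AQI 150, whose upper concentration bound is 481 ppb.
Reduction needed = 600 − 481 = 119.0 ppb.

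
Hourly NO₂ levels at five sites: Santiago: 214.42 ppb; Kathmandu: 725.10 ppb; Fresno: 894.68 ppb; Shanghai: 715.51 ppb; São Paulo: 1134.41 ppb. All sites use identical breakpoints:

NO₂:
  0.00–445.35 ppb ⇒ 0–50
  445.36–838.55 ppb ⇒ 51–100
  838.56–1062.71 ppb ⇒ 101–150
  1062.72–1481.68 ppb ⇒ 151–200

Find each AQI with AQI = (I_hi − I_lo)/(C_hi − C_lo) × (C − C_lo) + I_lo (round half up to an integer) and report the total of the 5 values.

467

Santiago 214.42: bracket 0.00–445.35 → index 0–50; slope 50/445.35, offset 214.42.
AQI = 0 + 50/445.35·214.42 ≈ 24.07 ⇒ 24.
Kathmandu 725.10: bracket 445.36–838.55 → index 51–100; slope 49/393.19, offset 279.74.
AQI = 51 + 49/393.19·279.74 ≈ 85.86 ⇒ 86.
Fresno: row 838.56–1062.71 (AQI 101–150). (150−101)·(894.68−838.56)/(1062.71−838.56) + 101 = 49·56.12/224.15 + 101 ≈ 113.27 → 113.
Shanghai: row 445.36–838.55 (AQI 51–100). (100−51)·(715.51−445.36)/(838.55−445.36) + 51 = 49·270.15/393.19 + 51 ≈ 84.67 → 85.
São Paulo: row 1062.72–1481.68 (AQI 151–200). (200−151)·(1134.41−1062.72)/(1481.68−1062.72) + 151 = 49·71.69/418.96 + 151 ≈ 159.38 → 159.
AQIs: Santiago=24, Kathmandu=86, Fresno=113, Shanghai=85, São Paulo=159. Sum = 24 + 86 + 113 + 85 + 159 = 467.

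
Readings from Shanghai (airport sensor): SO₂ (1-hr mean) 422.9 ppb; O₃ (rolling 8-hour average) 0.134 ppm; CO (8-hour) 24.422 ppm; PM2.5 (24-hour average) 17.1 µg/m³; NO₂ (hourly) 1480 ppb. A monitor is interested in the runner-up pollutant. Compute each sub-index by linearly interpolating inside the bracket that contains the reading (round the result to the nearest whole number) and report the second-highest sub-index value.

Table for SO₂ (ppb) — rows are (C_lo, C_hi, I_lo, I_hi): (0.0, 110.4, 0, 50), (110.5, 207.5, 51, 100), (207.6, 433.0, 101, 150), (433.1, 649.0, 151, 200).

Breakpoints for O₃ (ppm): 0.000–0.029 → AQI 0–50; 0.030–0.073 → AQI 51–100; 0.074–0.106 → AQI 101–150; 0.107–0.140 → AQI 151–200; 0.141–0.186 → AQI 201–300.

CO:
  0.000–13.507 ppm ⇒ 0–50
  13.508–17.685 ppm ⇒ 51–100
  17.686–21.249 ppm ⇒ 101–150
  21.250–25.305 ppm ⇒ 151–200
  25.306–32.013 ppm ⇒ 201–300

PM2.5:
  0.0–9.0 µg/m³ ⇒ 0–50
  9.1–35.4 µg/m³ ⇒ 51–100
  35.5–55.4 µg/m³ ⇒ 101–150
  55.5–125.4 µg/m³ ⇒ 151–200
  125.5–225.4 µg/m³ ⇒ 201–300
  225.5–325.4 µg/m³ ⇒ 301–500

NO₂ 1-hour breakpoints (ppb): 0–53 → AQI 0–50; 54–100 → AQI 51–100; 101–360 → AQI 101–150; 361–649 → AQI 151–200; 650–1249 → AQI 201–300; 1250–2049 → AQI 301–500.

191

SO₂: 422.9 lies in 207.6–433.0, so I_lo=101, I_hi=150, C_lo=207.6, C_hi=433.0.
(150−101)/(433.0−207.6) × (422.9−207.6) + 101 = 49/225.4 × 215.3 + 101 ≈ 147.80 → 148.
O₃: row 0.107–0.140 (AQI 151–200). (200−151)·(0.134−0.107)/(0.140−0.107) + 151 = 49·0.027/0.033 + 151 ≈ 191.09 → 191.
CO: 24.422 lies in 21.250–25.305, so I_lo=151, I_hi=200, C_lo=21.250, C_hi=25.305.
(200−151)/(25.305−21.250) × (24.422−21.250) + 151 = 49/4.055 × 3.172 + 151 ≈ 189.33 → 189.
PM2.5 17.1: bracket 9.1–35.4 → index 51–100; slope 49/26.3, offset 8.0.
AQI = 51 + 49/26.3·8.0 ≈ 65.90 ⇒ 66.
NO₂: 1480 lies in 1250–2049, so I_lo=301, I_hi=500, C_lo=1250, C_hi=2049.
(500−301)/(2049−1250) × (1480−1250) + 301 = 199/799 × 230 + 301 ≈ 358.28 → 358.
Sub-indices: SO₂→148, O₃→191, CO→189, PM2.5→66, NO₂→358. Ranked high→low: 358, 191, 189, 148, 66. Second-highest sub-index = 191.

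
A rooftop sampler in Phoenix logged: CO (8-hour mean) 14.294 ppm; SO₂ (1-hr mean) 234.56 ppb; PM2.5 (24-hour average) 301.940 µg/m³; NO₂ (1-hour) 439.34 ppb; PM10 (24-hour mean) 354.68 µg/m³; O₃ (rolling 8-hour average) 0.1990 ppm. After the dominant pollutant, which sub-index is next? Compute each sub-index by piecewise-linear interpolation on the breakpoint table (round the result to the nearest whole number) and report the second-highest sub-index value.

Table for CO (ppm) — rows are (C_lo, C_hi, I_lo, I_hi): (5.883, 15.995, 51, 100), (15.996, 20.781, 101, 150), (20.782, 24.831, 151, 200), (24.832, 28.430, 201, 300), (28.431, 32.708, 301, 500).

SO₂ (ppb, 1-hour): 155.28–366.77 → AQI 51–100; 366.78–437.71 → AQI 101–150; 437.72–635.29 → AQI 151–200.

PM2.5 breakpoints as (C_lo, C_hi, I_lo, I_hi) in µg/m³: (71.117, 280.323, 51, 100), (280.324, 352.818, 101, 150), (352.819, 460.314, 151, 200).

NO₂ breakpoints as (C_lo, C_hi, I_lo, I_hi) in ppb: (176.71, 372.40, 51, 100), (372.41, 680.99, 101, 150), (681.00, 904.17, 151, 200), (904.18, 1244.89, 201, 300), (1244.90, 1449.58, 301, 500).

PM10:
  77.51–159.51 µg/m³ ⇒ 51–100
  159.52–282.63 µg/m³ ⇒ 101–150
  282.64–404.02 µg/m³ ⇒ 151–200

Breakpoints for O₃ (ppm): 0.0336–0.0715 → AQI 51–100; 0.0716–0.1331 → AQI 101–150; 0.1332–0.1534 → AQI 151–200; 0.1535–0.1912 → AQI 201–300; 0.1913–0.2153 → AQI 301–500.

CO 14.294: bracket 5.883–15.995 → index 51–100; slope 49/10.112, offset 8.411.
AQI = 51 + 49/10.112·8.411 ≈ 91.76 ⇒ 92.
SO₂: row 155.28–366.77 (AQI 51–100). (100−51)·(234.56−155.28)/(366.77−155.28) + 51 = 49·79.28/211.49 + 51 ≈ 69.37 → 69.
PM2.5: 301.940 lies in 280.324–352.818, so I_lo=101, I_hi=150, C_lo=280.324, C_hi=352.818.
(150−101)/(352.818−280.324) × (301.940−280.324) + 101 = 49/72.494 × 21.616 + 101 ≈ 115.61 → 116.
NO₂: 439.34 lies in 372.41–680.99, so I_lo=101, I_hi=150, C_lo=372.41, C_hi=680.99.
(150−101)/(680.99−372.41) × (439.34−372.41) + 101 = 49/308.58 × 66.93 + 101 ≈ 111.63 → 112.
PM10: row 282.64–404.02 (AQI 151–200). (200−151)·(354.68−282.64)/(404.02−282.64) + 151 = 49·72.04/121.38 + 151 ≈ 180.08 → 180.
O₃ 0.1990: bracket 0.1913–0.2153 → index 301–500; slope 199/0.0240, offset 0.0077.
AQI = 301 + 199/0.0240·0.0077 ≈ 364.85 ⇒ 365.
Sub-indices: CO→92, SO₂→69, PM2.5→116, NO₂→112, PM10→180, O₃→365. Ranked high→low: 365, 180, 116, 112, 92, 69. Second-highest sub-index = 180.

180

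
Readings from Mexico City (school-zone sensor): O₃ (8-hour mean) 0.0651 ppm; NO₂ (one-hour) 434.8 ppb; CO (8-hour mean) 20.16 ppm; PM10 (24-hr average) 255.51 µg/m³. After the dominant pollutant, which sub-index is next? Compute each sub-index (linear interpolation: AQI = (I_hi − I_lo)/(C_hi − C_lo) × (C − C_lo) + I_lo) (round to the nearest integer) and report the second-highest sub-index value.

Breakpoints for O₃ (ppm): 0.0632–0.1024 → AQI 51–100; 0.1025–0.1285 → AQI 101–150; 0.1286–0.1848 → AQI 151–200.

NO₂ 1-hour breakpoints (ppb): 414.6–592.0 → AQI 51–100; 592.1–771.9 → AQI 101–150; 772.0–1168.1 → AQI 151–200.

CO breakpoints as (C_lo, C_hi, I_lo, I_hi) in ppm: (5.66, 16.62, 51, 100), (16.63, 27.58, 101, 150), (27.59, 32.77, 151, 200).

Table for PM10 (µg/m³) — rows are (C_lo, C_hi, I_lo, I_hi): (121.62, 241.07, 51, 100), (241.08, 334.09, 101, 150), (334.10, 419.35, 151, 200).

O₃ 0.0651: bracket 0.0632–0.1024 → index 51–100; slope 49/0.0392, offset 0.0019.
AQI = 51 + 49/0.0392·0.0019 ≈ 53.38 ⇒ 53.
NO₂: 434.8 ∈ [414.6, 592.0] ↔ index [51, 100].
51 + (434.8−414.6)·(100−51)/(592.0−414.6) = 51 + 20.2·49/177.4 ≈ 56.58, so AQI = 57.
CO: row 16.63–27.58 (AQI 101–150). (150−101)·(20.16−16.63)/(27.58−16.63) + 101 = 49·3.53/10.95 + 101 ≈ 116.80 → 117.
PM10: 255.51 ∈ [241.08, 334.09] ↔ index [101, 150].
101 + (255.51−241.08)·(150−101)/(334.09−241.08) = 101 + 14.43·49/93.01 ≈ 108.60, so AQI = 109.
Sub-indices: O₃→53, NO₂→57, CO→117, PM10→109. Ranked high→low: 117, 109, 57, 53. Second-highest sub-index = 109.

109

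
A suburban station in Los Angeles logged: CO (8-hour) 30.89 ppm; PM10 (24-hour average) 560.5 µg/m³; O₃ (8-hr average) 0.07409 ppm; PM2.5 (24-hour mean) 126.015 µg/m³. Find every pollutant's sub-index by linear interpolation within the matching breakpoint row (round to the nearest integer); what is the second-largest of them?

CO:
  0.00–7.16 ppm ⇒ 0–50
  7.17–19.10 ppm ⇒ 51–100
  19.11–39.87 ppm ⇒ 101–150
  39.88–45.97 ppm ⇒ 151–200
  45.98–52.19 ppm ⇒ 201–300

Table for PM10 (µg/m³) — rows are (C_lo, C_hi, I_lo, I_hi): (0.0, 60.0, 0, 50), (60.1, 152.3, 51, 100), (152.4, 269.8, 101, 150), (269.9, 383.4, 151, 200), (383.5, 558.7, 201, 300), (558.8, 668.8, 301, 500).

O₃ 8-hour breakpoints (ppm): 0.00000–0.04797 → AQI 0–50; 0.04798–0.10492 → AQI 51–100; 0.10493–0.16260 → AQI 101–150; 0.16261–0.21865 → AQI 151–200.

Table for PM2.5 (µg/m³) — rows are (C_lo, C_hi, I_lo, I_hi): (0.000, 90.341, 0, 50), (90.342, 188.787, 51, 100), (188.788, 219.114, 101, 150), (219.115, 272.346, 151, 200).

CO: 30.89 lies in 19.11–39.87, so I_lo=101, I_hi=150, C_lo=19.11, C_hi=39.87.
(150−101)/(39.87−19.11) × (30.89−19.11) + 101 = 49/20.76 × 11.78 + 101 ≈ 128.80 → 129.
PM10: 560.5 lies in 558.8–668.8, so I_lo=301, I_hi=500, C_lo=558.8, C_hi=668.8.
(500−301)/(668.8−558.8) × (560.5−558.8) + 301 = 199/110.0 × 1.7 + 301 ≈ 304.08 → 304.
O₃ 0.07409: bracket 0.04798–0.10492 → index 51–100; slope 49/0.05694, offset 0.02611.
AQI = 51 + 49/0.05694·0.02611 ≈ 73.47 ⇒ 73.
PM2.5: 126.015 lies in 90.342–188.787, so I_lo=51, I_hi=100, C_lo=90.342, C_hi=188.787.
(100−51)/(188.787−90.342) × (126.015−90.342) + 51 = 49/98.445 × 35.673 + 51 ≈ 68.76 → 69.
Sub-indices: CO→129, PM10→304, O₃→73, PM2.5→69. Ranked high→low: 304, 129, 73, 69. Second-highest sub-index = 129.

129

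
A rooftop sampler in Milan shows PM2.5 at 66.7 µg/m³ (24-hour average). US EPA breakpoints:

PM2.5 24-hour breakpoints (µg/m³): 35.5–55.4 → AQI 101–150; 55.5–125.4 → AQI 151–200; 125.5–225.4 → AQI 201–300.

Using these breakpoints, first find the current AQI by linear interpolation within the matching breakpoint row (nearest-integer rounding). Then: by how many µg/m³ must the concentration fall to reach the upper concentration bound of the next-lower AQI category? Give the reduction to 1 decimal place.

PM2.5: 66.7 lies in 55.5–125.4, so I_lo=151, I_hi=200, C_lo=55.5, C_hi=125.4.
(200−151)/(125.4−55.5) × (66.7−55.5) + 151 = 49/69.9 × 11.2 + 151 ≈ 158.85 → 159.
Current AQI 159 is in the Unhealthy range (151–200). The next-lower category tops out at AQI 150, whose upper concentration bound is 55.4 µg/m³.
Reduction needed = 66.7 − 55.4 = 11.3 µg/m³.

11.3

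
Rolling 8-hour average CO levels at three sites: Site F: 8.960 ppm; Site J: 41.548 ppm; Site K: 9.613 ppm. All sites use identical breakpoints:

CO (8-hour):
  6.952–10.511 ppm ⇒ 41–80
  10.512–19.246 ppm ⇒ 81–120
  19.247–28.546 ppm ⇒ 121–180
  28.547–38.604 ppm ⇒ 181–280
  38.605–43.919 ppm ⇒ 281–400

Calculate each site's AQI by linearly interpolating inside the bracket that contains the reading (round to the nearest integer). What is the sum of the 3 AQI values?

Site F 8.960: bracket 6.952–10.511 → index 41–80; slope 39/3.559, offset 2.008.
AQI = 41 + 39/3.559·2.008 ≈ 63.00 ⇒ 63.
Site J: 41.548 ∈ [38.605, 43.919] ↔ index [281, 400].
281 + (41.548−38.605)·(400−281)/(43.919−38.605) = 281 + 2.943·119/5.314 ≈ 346.90, so AQI = 347.
Site K 9.613: bracket 6.952–10.511 → index 41–80; slope 39/3.559, offset 2.661.
AQI = 41 + 39/3.559·2.661 ≈ 70.16 ⇒ 70.
AQIs: Site F=63, Site J=347, Site K=70. Sum = 63 + 347 + 70 = 480.

480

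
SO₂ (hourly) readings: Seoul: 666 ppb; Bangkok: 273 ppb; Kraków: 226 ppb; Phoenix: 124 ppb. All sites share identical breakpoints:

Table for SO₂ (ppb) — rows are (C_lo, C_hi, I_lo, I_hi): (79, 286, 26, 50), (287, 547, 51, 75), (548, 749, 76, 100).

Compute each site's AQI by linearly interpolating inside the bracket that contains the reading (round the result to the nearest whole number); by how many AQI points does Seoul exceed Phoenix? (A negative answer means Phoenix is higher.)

59

Seoul: row 548–749 (AQI 76–100). (100−76)·(666−548)/(749−548) + 76 = 24·118/201 + 76 ≈ 90.09 → 90.
Bangkok: row 79–286 (AQI 26–50). (50−26)·(273−79)/(286−79) + 26 = 24·194/207 + 26 ≈ 48.49 → 48.
Kraków: 226 lies in 79–286, so I_lo=26, I_hi=50, C_lo=79, C_hi=286.
(50−26)/(286−79) × (226−79) + 26 = 24/207 × 147 + 26 ≈ 43.04 → 43.
Phoenix: row 79–286 (AQI 26–50). (50−26)·(124−79)/(286−79) + 26 = 24·45/207 + 26 ≈ 31.22 → 31.
AQIs: Seoul=90, Bangkok=48, Kraków=43, Phoenix=31. Seoul (90) − Phoenix (31) = 59.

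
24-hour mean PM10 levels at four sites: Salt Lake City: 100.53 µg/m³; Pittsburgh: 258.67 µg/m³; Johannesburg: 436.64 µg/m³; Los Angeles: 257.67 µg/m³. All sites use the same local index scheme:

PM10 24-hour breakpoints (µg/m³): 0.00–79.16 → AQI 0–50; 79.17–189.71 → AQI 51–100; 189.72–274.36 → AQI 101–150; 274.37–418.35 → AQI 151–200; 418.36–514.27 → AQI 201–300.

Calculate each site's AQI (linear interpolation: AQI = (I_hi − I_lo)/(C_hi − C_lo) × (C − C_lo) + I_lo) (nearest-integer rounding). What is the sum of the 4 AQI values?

Salt Lake City: 100.53 lies in 79.17–189.71, so I_lo=51, I_hi=100, C_lo=79.17, C_hi=189.71.
(100−51)/(189.71−79.17) × (100.53−79.17) + 51 = 49/110.54 × 21.36 + 51 ≈ 60.47 → 60.
Pittsburgh: row 189.72–274.36 (AQI 101–150). (150−101)·(258.67−189.72)/(274.36−189.72) + 101 = 49·68.95/84.64 + 101 ≈ 140.92 → 141.
Johannesburg 436.64: bracket 418.36–514.27 → index 201–300; slope 99/95.91, offset 18.28.
AQI = 201 + 99/95.91·18.28 ≈ 219.87 ⇒ 220.
Los Angeles 257.67: bracket 189.72–274.36 → index 101–150; slope 49/84.64, offset 67.95.
AQI = 101 + 49/84.64·67.95 ≈ 140.34 ⇒ 140.
AQIs: Salt Lake City=60, Pittsburgh=141, Johannesburg=220, Los Angeles=140. Sum = 60 + 141 + 220 + 140 = 561.

561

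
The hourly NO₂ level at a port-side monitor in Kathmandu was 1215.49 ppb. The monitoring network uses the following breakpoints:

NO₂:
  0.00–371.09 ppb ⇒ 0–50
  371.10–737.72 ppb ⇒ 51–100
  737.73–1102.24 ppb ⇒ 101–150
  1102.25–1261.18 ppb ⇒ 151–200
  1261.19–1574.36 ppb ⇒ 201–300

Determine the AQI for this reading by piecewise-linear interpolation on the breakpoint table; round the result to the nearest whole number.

NO₂ 1215.49: bracket 1102.25–1261.18 → index 151–200; slope 49/158.93, offset 113.24.
AQI = 151 + 49/158.93·113.24 ≈ 185.91 ⇒ 186.

186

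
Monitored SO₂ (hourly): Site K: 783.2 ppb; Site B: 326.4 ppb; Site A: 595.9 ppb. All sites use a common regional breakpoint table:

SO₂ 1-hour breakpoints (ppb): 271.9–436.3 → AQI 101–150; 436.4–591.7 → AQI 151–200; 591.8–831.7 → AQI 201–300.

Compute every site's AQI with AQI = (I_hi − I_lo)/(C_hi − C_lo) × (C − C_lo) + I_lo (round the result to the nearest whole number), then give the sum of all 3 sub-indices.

600

Site K: row 591.8–831.7 (AQI 201–300). (300−201)·(783.2−591.8)/(831.7−591.8) + 201 = 99·191.4/239.9 + 201 ≈ 279.99 → 280.
Site B: row 271.9–436.3 (AQI 101–150). (150−101)·(326.4−271.9)/(436.3−271.9) + 101 = 49·54.5/164.4 + 101 ≈ 117.24 → 117.
Site A: 595.9 lies in 591.8–831.7, so I_lo=201, I_hi=300, C_lo=591.8, C_hi=831.7.
(300−201)/(831.7−591.8) × (595.9−591.8) + 201 = 99/239.9 × 4.1 + 201 ≈ 202.69 → 203.
AQIs: Site K=280, Site B=117, Site A=203. Sum = 280 + 117 + 203 = 600.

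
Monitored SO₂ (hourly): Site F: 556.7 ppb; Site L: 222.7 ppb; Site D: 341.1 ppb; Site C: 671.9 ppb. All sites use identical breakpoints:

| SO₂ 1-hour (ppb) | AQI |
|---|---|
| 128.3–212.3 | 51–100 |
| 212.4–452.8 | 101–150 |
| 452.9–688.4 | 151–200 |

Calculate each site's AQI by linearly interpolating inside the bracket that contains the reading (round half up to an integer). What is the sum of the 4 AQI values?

600

Site F: 556.7 lies in 452.9–688.4, so I_lo=151, I_hi=200, C_lo=452.9, C_hi=688.4.
(200−151)/(688.4−452.9) × (556.7−452.9) + 151 = 49/235.5 × 103.8 + 151 ≈ 172.60 → 173.
Site L: 222.7 lies in 212.4–452.8, so I_lo=101, I_hi=150, C_lo=212.4, C_hi=452.8.
(150−101)/(452.8−212.4) × (222.7−212.4) + 101 = 49/240.4 × 10.3 + 101 ≈ 103.10 → 103.
Site D 341.1: bracket 212.4–452.8 → index 101–150; slope 49/240.4, offset 128.7.
AQI = 101 + 49/240.4·128.7 ≈ 127.23 ⇒ 127.
Site C: row 452.9–688.4 (AQI 151–200). (200−151)·(671.9−452.9)/(688.4−452.9) + 151 = 49·219.0/235.5 + 151 ≈ 196.57 → 197.
AQIs: Site F=173, Site L=103, Site D=127, Site C=197. Sum = 173 + 103 + 127 + 197 = 600.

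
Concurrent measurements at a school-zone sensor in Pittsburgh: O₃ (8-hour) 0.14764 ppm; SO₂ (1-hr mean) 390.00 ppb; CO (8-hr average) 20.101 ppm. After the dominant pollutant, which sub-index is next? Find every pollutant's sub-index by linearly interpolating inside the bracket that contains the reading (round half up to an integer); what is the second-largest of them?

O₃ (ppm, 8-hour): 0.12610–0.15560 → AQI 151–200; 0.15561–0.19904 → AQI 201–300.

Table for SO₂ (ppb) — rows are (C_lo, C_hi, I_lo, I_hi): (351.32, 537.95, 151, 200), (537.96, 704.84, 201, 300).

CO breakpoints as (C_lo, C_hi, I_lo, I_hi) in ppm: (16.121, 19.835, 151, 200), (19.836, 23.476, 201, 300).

187

O₃: 0.14764 lies in 0.12610–0.15560, so I_lo=151, I_hi=200, C_lo=0.12610, C_hi=0.15560.
(200−151)/(0.15560−0.12610) × (0.14764−0.12610) + 151 = 49/0.02950 × 0.02154 + 151 ≈ 186.78 → 187.
SO₂: 390.00 ∈ [351.32, 537.95] ↔ index [151, 200].
151 + (390.00−351.32)·(200−151)/(537.95−351.32) = 151 + 38.68·49/186.63 ≈ 161.16, so AQI = 161.
CO: row 19.836–23.476 (AQI 201–300). (300−201)·(20.101−19.836)/(23.476−19.836) + 201 = 99·0.265/3.640 + 201 ≈ 208.21 → 208.
Sub-indices: O₃→187, SO₂→161, CO→208. Ranked high→low: 208, 187, 161. Second-highest sub-index = 187.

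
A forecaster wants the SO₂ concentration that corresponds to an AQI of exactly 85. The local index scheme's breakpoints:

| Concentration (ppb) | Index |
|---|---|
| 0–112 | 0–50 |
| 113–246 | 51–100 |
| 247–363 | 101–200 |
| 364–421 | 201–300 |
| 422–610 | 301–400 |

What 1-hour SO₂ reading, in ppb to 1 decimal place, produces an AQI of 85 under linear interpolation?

AQI 85 lies in the 51–100 band, which corresponds to 113–246 ppb.
C = 113 + (85−51)×(246−113)/(100−51) = 113 + 34×133/49 ≈ 205.286 ppb → 205.3 ppb to 1 dp.

205.3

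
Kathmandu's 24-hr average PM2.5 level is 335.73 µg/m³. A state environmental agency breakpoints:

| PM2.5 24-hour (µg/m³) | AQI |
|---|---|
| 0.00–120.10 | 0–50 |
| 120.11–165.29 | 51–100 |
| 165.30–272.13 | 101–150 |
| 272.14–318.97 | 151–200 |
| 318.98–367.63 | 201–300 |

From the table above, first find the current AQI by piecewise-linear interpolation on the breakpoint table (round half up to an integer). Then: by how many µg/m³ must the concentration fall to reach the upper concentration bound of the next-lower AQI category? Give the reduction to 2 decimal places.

PM2.5: 335.73 lies in 318.98–367.63, so I_lo=201, I_hi=300, C_lo=318.98, C_hi=367.63.
(300−201)/(367.63−318.98) × (335.73−318.98) + 201 = 99/48.65 × 16.75 + 201 ≈ 235.09 → 235.
Current AQI 235 is in the Very Unhealthy range (201–300). The next-lower category tops out at AQI 200, whose upper concentration bound is 318.97 µg/m³.
Reduction needed = 335.73 − 318.97 = 16.76 µg/m³.

16.76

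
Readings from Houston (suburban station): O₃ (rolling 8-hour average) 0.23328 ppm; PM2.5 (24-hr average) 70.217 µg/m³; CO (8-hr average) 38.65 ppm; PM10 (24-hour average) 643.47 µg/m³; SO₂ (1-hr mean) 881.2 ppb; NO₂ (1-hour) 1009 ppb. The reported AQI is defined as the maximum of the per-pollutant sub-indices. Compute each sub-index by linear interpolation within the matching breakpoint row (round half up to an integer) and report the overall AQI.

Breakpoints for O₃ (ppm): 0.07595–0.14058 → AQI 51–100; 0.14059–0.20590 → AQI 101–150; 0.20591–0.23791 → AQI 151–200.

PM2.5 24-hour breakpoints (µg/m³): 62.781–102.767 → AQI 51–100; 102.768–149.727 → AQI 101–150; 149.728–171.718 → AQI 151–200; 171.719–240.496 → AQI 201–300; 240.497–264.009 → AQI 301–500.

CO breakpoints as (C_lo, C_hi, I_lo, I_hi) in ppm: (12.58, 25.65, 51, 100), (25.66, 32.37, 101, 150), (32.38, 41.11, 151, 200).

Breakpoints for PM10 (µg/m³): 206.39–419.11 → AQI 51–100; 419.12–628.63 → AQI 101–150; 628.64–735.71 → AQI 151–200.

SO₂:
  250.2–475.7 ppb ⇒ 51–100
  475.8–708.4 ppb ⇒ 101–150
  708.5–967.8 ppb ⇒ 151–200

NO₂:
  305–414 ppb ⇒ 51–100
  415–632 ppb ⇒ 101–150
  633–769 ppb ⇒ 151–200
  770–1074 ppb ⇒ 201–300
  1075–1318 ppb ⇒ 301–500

279

O₃: 0.23328 lies in 0.20591–0.23791, so I_lo=151, I_hi=200, C_lo=0.20591, C_hi=0.23791.
(200−151)/(0.23791−0.20591) × (0.23328−0.20591) + 151 = 49/0.03200 × 0.02737 + 151 ≈ 192.91 → 193.
PM2.5 70.217: bracket 62.781–102.767 → index 51–100; slope 49/39.986, offset 7.436.
AQI = 51 + 49/39.986·7.436 ≈ 60.11 ⇒ 60.
CO: 38.65 ∈ [32.38, 41.11] ↔ index [151, 200].
151 + (38.65−32.38)·(200−151)/(41.11−32.38) = 151 + 6.27·49/8.73 ≈ 186.19, so AQI = 186.
PM10: 643.47 ∈ [628.64, 735.71] ↔ index [151, 200].
151 + (643.47−628.64)·(200−151)/(735.71−628.64) = 151 + 14.83·49/107.07 ≈ 157.79, so AQI = 158.
SO₂: row 708.5–967.8 (AQI 151–200). (200−151)·(881.2−708.5)/(967.8−708.5) + 151 = 49·172.7/259.3 + 151 ≈ 183.64 → 184.
NO₂: 1009 lies in 770–1074, so I_lo=201, I_hi=300, C_lo=770, C_hi=1074.
(300−201)/(1074−770) × (1009−770) + 201 = 99/304 × 239 + 201 ≈ 278.83 → 279.
Sub-indices: O₃→193, PM2.5→60, CO→186, PM10→158, SO₂→184, NO₂→279. Overall AQI = max = 279; dominant pollutant is NO₂.
AQI 279: Very Unhealthy.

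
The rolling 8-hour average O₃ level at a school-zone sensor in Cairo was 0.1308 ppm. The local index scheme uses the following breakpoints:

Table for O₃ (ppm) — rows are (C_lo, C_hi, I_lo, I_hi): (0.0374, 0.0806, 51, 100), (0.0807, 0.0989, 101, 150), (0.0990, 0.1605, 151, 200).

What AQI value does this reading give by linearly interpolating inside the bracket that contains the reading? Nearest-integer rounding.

176

O₃: 0.1308 lies in 0.0990–0.1605, so I_lo=151, I_hi=200, C_lo=0.0990, C_hi=0.1605.
(200−151)/(0.1605−0.0990) × (0.1308−0.0990) + 151 = 49/0.0615 × 0.0318 + 151 ≈ 176.34 → 176.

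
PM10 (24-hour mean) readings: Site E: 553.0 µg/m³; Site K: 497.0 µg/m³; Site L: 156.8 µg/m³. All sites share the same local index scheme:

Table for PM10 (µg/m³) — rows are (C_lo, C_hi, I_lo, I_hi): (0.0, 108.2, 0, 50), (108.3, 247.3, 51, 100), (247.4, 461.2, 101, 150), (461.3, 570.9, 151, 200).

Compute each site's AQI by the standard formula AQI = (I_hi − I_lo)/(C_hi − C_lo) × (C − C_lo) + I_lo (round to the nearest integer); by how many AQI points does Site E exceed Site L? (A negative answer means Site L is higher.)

Site E 553.0: bracket 461.3–570.9 → index 151–200; slope 49/109.6, offset 91.7.
AQI = 151 + 49/109.6·91.7 ≈ 192.00 ⇒ 192.
Site K: row 461.3–570.9 (AQI 151–200). (200−151)·(497.0−461.3)/(570.9−461.3) + 151 = 49·35.7/109.6 + 151 ≈ 166.96 → 167.
Site L: row 108.3–247.3 (AQI 51–100). (100−51)·(156.8−108.3)/(247.3−108.3) + 51 = 49·48.5/139.0 + 51 ≈ 68.10 → 68.
AQIs: Site E=192, Site K=167, Site L=68. Site E (192) − Site L (68) = 124.

124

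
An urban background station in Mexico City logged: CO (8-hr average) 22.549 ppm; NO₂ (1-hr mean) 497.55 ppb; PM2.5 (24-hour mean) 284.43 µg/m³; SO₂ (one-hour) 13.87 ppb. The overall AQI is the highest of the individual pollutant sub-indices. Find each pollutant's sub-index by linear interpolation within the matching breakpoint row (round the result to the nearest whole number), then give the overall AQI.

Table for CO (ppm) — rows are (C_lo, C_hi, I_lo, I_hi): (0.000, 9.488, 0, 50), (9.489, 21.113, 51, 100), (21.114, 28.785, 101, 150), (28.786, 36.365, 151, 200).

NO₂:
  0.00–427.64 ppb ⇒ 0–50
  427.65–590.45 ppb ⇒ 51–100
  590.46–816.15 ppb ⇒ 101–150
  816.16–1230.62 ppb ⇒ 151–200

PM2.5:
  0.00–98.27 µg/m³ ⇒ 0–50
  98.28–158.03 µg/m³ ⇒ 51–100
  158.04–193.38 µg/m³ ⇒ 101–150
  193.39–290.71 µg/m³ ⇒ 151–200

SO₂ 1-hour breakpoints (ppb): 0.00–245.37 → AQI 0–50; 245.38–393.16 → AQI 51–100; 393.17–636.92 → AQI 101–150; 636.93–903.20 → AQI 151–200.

CO: row 21.114–28.785 (AQI 101–150). (150−101)·(22.549−21.114)/(28.785−21.114) + 101 = 49·1.435/7.671 + 101 ≈ 110.17 → 110.
NO₂: 497.55 ∈ [427.65, 590.45] ↔ index [51, 100].
51 + (497.55−427.65)·(100−51)/(590.45−427.65) = 51 + 69.90·49/162.80 ≈ 72.04, so AQI = 72.
PM2.5 284.43: bracket 193.39–290.71 → index 151–200; slope 49/97.32, offset 91.04.
AQI = 151 + 49/97.32·91.04 ≈ 196.84 ⇒ 197.
SO₂: row 0.00–245.37 (AQI 0–50). (50−0)·(13.87−0.00)/(245.37−0.00) + 0 = 50·13.87/245.37 + 0 ≈ 2.83 → 3.
Sub-indices: CO→110, NO₂→72, PM2.5→197, SO₂→3. Overall AQI = max = 197; dominant pollutant is PM2.5.

197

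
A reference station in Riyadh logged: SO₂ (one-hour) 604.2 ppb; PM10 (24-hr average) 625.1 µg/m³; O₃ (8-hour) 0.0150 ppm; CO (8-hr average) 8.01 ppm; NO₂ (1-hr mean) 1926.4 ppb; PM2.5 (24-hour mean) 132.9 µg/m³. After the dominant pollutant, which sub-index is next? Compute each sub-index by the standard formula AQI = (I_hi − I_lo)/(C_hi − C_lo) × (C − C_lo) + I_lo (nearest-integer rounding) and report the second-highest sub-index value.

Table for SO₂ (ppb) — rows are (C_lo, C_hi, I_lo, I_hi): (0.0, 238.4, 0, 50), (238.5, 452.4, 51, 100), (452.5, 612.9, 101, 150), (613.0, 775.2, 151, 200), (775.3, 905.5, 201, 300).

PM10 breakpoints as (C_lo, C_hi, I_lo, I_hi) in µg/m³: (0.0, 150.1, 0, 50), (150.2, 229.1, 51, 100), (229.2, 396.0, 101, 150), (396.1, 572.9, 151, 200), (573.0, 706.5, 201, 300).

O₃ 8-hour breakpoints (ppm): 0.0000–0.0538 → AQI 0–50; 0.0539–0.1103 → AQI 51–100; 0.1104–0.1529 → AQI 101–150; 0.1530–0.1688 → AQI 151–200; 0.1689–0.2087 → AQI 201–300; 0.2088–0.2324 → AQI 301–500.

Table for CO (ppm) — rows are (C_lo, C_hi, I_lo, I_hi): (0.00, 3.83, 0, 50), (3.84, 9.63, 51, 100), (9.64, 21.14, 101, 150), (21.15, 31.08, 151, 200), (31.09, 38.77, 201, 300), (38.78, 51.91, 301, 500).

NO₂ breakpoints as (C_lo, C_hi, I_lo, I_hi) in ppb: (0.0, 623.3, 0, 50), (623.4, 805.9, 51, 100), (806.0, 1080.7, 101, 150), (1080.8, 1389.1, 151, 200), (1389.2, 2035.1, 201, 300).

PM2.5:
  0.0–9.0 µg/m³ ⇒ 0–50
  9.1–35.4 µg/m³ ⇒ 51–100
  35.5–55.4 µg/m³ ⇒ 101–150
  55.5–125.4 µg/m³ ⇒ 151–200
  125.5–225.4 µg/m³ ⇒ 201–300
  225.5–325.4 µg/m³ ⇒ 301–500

240

SO₂: row 452.5–612.9 (AQI 101–150). (150−101)·(604.2−452.5)/(612.9−452.5) + 101 = 49·151.7/160.4 + 101 ≈ 147.34 → 147.
PM10: 625.1 ∈ [573.0, 706.5] ↔ index [201, 300].
201 + (625.1−573.0)·(300−201)/(706.5−573.0) = 201 + 52.1·99/133.5 ≈ 239.64, so AQI = 240.
O₃: 0.0150 lies in 0.0000–0.0538, so I_lo=0, I_hi=50, C_lo=0.0000, C_hi=0.0538.
(50−0)/(0.0538−0.0000) × (0.0150−0.0000) + 0 = 50/0.0538 × 0.0150 + 0 ≈ 13.94 → 14.
CO: 8.01 lies in 3.84–9.63, so I_lo=51, I_hi=100, C_lo=3.84, C_hi=9.63.
(100−51)/(9.63−3.84) × (8.01−3.84) + 51 = 49/5.79 × 4.17 + 51 ≈ 86.29 → 86.
NO₂ 1926.4: bracket 1389.2–2035.1 → index 201–300; slope 99/645.9, offset 537.2.
AQI = 201 + 99/645.9·537.2 ≈ 283.34 ⇒ 283.
PM2.5 132.9: bracket 125.5–225.4 → index 201–300; slope 99/99.9, offset 7.4.
AQI = 201 + 99/99.9·7.4 ≈ 208.33 ⇒ 208.
Sub-indices: SO₂→147, PM10→240, O₃→14, CO→86, NO₂→283, PM2.5→208. Ranked high→low: 283, 240, 208, 147, 86, 14. Second-highest sub-index = 240.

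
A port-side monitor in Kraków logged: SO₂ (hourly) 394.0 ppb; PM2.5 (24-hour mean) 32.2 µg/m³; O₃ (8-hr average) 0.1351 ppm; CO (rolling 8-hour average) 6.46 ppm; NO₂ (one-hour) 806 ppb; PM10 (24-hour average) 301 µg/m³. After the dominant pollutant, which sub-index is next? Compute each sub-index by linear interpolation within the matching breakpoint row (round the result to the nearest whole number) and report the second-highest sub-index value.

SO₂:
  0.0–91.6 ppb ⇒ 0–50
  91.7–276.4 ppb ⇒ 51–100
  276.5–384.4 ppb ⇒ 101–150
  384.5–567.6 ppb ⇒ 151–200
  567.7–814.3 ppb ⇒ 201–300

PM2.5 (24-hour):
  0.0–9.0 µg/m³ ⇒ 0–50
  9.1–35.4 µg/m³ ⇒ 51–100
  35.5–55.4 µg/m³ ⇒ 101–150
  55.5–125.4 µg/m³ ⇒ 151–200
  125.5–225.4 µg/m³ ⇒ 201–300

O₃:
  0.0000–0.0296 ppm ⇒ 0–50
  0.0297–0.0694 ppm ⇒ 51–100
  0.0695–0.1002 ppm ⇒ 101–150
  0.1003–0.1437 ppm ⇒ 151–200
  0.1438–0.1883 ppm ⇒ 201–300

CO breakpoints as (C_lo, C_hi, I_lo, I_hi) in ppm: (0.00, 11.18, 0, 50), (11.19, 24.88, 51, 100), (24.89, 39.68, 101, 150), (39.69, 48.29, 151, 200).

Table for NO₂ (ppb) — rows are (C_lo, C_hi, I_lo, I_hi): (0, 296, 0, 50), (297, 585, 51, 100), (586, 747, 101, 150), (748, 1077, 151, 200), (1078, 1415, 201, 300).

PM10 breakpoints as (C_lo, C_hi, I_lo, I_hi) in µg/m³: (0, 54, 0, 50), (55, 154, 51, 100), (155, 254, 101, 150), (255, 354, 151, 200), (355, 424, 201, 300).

174

SO₂: 394.0 lies in 384.5–567.6, so I_lo=151, I_hi=200, C_lo=384.5, C_hi=567.6.
(200−151)/(567.6−384.5) × (394.0−384.5) + 151 = 49/183.1 × 9.5 + 151 ≈ 153.54 → 154.
PM2.5 32.2: bracket 9.1–35.4 → index 51–100; slope 49/26.3, offset 23.1.
AQI = 51 + 49/26.3·23.1 ≈ 94.04 ⇒ 94.
O₃: 0.1351 ∈ [0.1003, 0.1437] ↔ index [151, 200].
151 + (0.1351−0.1003)·(200−151)/(0.1437−0.1003) = 151 + 0.0348·49/0.0434 ≈ 190.29, so AQI = 190.
CO: 6.46 lies in 0.00–11.18, so I_lo=0, I_hi=50, C_lo=0.00, C_hi=11.18.
(50−0)/(11.18−0.00) × (6.46−0.00) + 0 = 50/11.18 × 6.46 + 0 ≈ 28.89 → 29.
NO₂: 806 ∈ [748, 1077] ↔ index [151, 200].
151 + (806−748)·(200−151)/(1077−748) = 151 + 58·49/329 ≈ 159.64, so AQI = 160.
PM10: row 255–354 (AQI 151–200). (200−151)·(301−255)/(354−255) + 151 = 49·46/99 + 151 ≈ 173.77 → 174.
Sub-indices: SO₂→154, PM2.5→94, O₃→190, CO→29, NO₂→160, PM10→174. Ranked high→low: 190, 174, 160, 154, 94, 29. Second-highest sub-index = 174.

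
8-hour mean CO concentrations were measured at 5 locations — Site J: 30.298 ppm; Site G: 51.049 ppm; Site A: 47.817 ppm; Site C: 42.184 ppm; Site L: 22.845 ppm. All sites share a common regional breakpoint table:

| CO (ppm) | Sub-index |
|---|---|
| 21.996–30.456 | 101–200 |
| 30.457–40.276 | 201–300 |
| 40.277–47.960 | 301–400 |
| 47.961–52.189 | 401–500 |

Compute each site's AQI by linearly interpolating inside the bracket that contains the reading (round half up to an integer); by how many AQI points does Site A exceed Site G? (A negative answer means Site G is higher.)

-75

Site J: 30.298 ∈ [21.996, 30.456] ↔ index [101, 200].
101 + (30.298−21.996)·(200−101)/(30.456−21.996) = 101 + 8.302·99/8.460 ≈ 198.15, so AQI = 198.
Site G: row 47.961–52.189 (AQI 401–500). (500−401)·(51.049−47.961)/(52.189−47.961) + 401 = 99·3.088/4.228 + 401 ≈ 473.31 → 473.
Site A: 47.817 ∈ [40.277, 47.960] ↔ index [301, 400].
301 + (47.817−40.277)·(400−301)/(47.960−40.277) = 301 + 7.540·99/7.683 ≈ 398.16, so AQI = 398.
Site C: 42.184 lies in 40.277–47.960, so I_lo=301, I_hi=400, C_lo=40.277, C_hi=47.960.
(400−301)/(47.960−40.277) × (42.184−40.277) + 301 = 99/7.683 × 1.907 + 301 ≈ 325.57 → 326.
Site L: 22.845 lies in 21.996–30.456, so I_lo=101, I_hi=200, C_lo=21.996, C_hi=30.456.
(200−101)/(30.456−21.996) × (22.845−21.996) + 101 = 99/8.460 × 0.849 + 101 ≈ 110.94 → 111.
AQIs: Site J=198, Site G=473, Site A=398, Site C=326, Site L=111. Site A (398) − Site G (473) = -75.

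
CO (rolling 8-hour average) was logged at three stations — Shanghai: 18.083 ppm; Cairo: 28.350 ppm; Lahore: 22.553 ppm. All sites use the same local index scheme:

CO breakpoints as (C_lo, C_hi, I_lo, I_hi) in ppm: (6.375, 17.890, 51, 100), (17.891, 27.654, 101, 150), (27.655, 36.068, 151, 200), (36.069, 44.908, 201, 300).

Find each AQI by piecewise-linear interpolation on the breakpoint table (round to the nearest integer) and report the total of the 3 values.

Shanghai: row 17.891–27.654 (AQI 101–150). (150−101)·(18.083−17.891)/(27.654−17.891) + 101 = 49·0.192/9.763 + 101 ≈ 101.96 → 102.
Cairo: row 27.655–36.068 (AQI 151–200). (200−151)·(28.350−27.655)/(36.068−27.655) + 151 = 49·0.695/8.413 + 151 ≈ 155.05 → 155.
Lahore: 22.553 ∈ [17.891, 27.654] ↔ index [101, 150].
101 + (22.553−17.891)·(150−101)/(27.654−17.891) = 101 + 4.662·49/9.763 ≈ 124.40, so AQI = 124.
AQIs: Shanghai=102, Cairo=155, Lahore=124. Sum = 102 + 155 + 124 = 381.

381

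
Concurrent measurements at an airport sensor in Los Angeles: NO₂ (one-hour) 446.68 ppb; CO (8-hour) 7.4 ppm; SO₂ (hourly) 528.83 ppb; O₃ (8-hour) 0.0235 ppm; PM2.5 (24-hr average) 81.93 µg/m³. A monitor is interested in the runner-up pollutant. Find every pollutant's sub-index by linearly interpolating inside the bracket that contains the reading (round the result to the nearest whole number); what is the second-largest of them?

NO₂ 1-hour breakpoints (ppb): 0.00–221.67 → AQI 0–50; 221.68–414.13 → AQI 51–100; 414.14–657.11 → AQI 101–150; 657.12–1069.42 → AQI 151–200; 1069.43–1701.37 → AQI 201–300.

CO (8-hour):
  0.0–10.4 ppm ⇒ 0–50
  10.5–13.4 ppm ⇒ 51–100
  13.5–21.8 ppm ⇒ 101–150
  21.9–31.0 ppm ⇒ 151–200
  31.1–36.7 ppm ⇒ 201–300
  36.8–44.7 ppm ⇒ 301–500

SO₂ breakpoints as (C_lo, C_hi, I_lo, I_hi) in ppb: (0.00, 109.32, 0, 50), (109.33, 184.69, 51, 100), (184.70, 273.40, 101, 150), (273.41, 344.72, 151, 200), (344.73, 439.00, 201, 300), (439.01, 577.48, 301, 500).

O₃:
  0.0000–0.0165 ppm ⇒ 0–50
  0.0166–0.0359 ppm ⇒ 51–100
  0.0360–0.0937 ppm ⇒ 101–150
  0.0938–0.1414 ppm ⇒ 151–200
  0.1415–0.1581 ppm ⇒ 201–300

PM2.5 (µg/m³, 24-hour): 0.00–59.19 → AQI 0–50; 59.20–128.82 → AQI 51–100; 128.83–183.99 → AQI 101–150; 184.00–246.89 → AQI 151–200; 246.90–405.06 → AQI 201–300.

NO₂ 446.68: bracket 414.14–657.11 → index 101–150; slope 49/242.97, offset 32.54.
AQI = 101 + 49/242.97·32.54 ≈ 107.56 ⇒ 108.
CO: 7.4 lies in 0.0–10.4, so I_lo=0, I_hi=50, C_lo=0.0, C_hi=10.4.
(50−0)/(10.4−0.0) × (7.4−0.0) + 0 = 50/10.4 × 7.4 + 0 ≈ 35.58 → 36.
SO₂: 528.83 ∈ [439.01, 577.48] ↔ index [301, 500].
301 + (528.83−439.01)·(500−301)/(577.48−439.01) = 301 + 89.82·199/138.47 ≈ 430.08, so AQI = 430.
O₃: 0.0235 ∈ [0.0166, 0.0359] ↔ index [51, 100].
51 + (0.0235−0.0166)·(100−51)/(0.0359−0.0166) = 51 + 0.0069·49/0.0193 ≈ 68.52, so AQI = 69.
PM2.5: row 59.20–128.82 (AQI 51–100). (100−51)·(81.93−59.20)/(128.82−59.20) + 51 = 49·22.73/69.62 + 51 ≈ 67.00 → 67.
Sub-indices: NO₂→108, CO→36, SO₂→430, O₃→69, PM2.5→67. Ranked high→low: 430, 108, 69, 67, 36. Second-highest sub-index = 108.

108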